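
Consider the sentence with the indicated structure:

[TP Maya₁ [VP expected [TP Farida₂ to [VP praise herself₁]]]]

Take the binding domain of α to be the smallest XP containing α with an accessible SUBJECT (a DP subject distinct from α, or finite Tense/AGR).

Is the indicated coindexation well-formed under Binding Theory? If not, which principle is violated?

The two coindexed NPs are *Maya₁* and *herself₁*.
*herself₁* is an anaphor. Principle A requires it to be bound within its binding domain — the embedded TP, whose subject is Farida₂.
Within that domain it is c-commanded by *Farida₂*, which does not share its index.
*Maya₁* does c-command the anaphor, but from outside its binding domain.
The anaphor is unbound in its domain → Principle A violation.

Principle A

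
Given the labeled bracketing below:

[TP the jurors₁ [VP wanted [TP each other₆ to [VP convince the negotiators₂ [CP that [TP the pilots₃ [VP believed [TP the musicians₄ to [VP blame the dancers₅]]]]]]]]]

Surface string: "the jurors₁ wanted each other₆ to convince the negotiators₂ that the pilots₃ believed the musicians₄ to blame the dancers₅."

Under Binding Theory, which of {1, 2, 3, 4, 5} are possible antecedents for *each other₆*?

{1}

*each other* is an anaphor, so Principle A applies: it must be bound in its binding domain.
Binding domain of *each other₆*: the matrix TP, whose subject is the jurors₁.
*the jurors₁* c-commands the anaphor within its binding domain → licit binder.
*the negotiators₂* does not c-command the anaphor → cannot bind it.
*the pilots₃* does not c-command the anaphor → cannot bind it.
*the musicians₄* does not c-command the anaphor → cannot bind it.
*the dancers₅* does not c-command the anaphor → cannot bind it.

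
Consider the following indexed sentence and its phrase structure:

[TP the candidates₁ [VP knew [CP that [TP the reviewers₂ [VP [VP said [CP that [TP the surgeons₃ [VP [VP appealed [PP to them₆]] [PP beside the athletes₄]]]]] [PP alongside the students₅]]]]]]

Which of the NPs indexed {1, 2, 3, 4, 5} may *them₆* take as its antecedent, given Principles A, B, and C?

*them* is a pronoun, so Principle B applies: it must be free in its binding domain.
Binding domain of *them₆*: the embedded TP, whose subject is the surgeons₃.
*the candidates₁* c-commands the pronoun but from outside its binding domain, and is not c-commanded by it → coindexation permitted.
*the reviewers₂* c-commands the pronoun but from outside its binding domain, and is not c-commanded by it → coindexation permitted.
*the surgeons₃* c-commands the pronoun within its binding domain → coindexation would violate Principle B.
*the athletes₄* and the pronoun do not c-command one another → neither Principle B nor Principle C is at stake; coindexation permitted.
*the students₅* and the pronoun do not c-command one another → neither Principle B nor Principle C is at stake; coindexation permitted.

{1, 2, 4, 5}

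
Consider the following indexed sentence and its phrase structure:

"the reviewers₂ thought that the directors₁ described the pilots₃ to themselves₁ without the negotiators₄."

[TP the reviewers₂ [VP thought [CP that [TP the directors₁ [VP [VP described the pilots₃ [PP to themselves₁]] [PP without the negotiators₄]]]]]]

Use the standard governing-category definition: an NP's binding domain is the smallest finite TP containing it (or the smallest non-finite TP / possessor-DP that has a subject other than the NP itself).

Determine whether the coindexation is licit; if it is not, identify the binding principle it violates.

The two coindexed NPs are *the directors₁* and *themselves₁*.
*themselves₁* is an anaphor; its binding domain is the embedded TP, whose subject is the directors₁. *the directors₁* c-commands it within that domain and shares its index, so Principle A is satisfied.
*the directors₁* is an R-expression; *themselves₁* does not c-command it, and no other NP shares its index, so Principle C is satisfied.
All principles are respected.

grammatical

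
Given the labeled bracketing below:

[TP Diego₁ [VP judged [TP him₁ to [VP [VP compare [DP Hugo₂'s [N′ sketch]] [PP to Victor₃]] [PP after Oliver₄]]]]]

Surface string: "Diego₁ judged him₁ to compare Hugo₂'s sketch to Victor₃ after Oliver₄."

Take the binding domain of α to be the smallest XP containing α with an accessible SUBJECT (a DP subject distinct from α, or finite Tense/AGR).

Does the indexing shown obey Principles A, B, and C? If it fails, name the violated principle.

Principle B

The two coindexed NPs are *Diego₁* and *him₁*.
*him₁* is a pronoun. Its binding domain is the matrix TP, whose subject is Diego₁.
*Diego₁* c-commands it within that domain and carries the same index.
The pronoun is locally bound → Principle B violation.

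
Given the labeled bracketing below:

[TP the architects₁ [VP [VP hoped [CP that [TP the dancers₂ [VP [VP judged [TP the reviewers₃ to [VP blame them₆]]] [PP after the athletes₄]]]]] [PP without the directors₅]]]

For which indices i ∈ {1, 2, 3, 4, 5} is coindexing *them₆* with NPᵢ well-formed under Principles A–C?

{1, 2, 4, 5}

*them* is a pronoun, so Principle B applies: it must be free in its binding domain.
Binding domain of *them₆*: the embedded TP, whose subject is the reviewers₃.
*the architects₁* c-commands the pronoun but from outside its binding domain, and is not c-commanded by it → coindexation permitted.
*the dancers₂* c-commands the pronoun but from outside its binding domain, and is not c-commanded by it → coindexation permitted.
*the reviewers₃* c-commands the pronoun within its binding domain → coindexation would violate Principle B.
*the athletes₄* and the pronoun do not c-command one another → neither Principle B nor Principle C is at stake; coindexation permitted.
*the directors₅* and the pronoun do not c-command one another → neither Principle B nor Principle C is at stake; coindexation permitted.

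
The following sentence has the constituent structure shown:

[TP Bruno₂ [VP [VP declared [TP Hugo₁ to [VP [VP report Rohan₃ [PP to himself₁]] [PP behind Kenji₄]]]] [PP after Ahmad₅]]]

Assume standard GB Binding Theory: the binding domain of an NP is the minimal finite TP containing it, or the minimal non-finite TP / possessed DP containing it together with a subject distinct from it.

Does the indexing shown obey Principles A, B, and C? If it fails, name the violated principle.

grammatical

The two coindexed NPs are *Hugo₁* and *himself₁*.
*himself₁* is an anaphor; its binding domain is the embedded TP, whose subject is Hugo₁. *Hugo₁* c-commands it within that domain and shares its index, so Principle A is satisfied.
*Hugo₁* is an R-expression; *himself₁* does not c-command it, and no other NP shares its index, so Principle C is satisfied.
All principles are respected.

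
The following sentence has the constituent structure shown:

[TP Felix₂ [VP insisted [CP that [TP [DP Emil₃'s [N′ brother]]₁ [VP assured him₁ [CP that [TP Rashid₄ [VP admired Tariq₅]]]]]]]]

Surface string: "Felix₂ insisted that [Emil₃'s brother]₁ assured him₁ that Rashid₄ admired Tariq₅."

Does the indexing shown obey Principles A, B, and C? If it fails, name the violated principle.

Principle B

The two coindexed NPs are *[Emil₃'s brother]₁* and *him₁*.
*him₁* is a pronoun. Its binding domain is the embedded TP, whose subject is [Emil₃'s brother]₁.
*[Emil₃'s brother]₁* c-commands it within that domain and carries the same index.
The pronoun is locally bound → Principle B violation.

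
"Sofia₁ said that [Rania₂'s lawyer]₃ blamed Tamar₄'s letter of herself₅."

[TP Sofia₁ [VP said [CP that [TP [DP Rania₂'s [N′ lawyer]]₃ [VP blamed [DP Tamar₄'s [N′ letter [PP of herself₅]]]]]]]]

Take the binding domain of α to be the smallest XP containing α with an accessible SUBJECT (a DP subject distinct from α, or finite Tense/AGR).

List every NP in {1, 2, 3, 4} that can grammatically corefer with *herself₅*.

*herself* is an anaphor, so Principle A applies: it must be bound in its binding domain.
Binding domain of *herself₅*: the possessed DP, whose subject is Tamar₄.
*Sofia₁* c-commands the anaphor but is outside its binding domain → cannot satisfy Principle A.
*Rania₂* does not c-command the anaphor → cannot bind it.
*[Rania₂'s lawyer]₃* c-commands the anaphor but is outside its binding domain → cannot satisfy Principle A.
*Tamar₄* c-commands the anaphor within its binding domain → licit binder.

{4}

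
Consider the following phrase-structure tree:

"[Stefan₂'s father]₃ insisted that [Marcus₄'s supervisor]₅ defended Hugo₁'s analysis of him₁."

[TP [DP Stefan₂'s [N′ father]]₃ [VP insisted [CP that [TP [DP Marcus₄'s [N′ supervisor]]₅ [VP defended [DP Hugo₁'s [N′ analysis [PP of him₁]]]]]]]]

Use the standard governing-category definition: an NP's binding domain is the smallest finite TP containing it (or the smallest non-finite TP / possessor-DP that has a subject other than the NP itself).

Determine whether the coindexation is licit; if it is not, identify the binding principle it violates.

The two coindexed NPs are *Hugo₁* and *him₁*.
*him₁* is a pronoun. Its binding domain is the possessed DP, whose subject is Hugo₁.
*Hugo₁* c-commands it within that domain and carries the same index.
The pronoun is locally bound → Principle B violation.

Principle B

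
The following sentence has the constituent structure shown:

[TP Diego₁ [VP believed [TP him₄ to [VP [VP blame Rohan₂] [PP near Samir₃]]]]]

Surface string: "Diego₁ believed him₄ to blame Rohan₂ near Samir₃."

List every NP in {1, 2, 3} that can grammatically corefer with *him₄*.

none

*him* is a pronoun, so Principle B applies: it must be free in its binding domain.
Binding domain of *him₄*: the matrix TP, whose subject is Diego₁.
*Diego₁* c-commands the pronoun within its binding domain → coindexation would violate Principle B.
*Rohan₂*: the pronoun c-commands this R-expression → coindexation would violate Principle C on *Rohan₂*.
*Samir₃*: the pronoun c-commands this R-expression → coindexation would violate Principle C on *Samir₃*.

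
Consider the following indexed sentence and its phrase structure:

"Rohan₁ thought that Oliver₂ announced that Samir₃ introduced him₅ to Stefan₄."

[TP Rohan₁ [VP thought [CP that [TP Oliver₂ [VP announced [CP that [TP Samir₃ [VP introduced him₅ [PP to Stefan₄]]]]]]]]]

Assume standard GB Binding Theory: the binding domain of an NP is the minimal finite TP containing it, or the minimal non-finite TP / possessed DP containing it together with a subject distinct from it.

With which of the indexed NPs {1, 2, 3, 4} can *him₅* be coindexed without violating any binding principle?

{1, 2}

*him* is a pronoun, so Principle B applies: it must be free in its binding domain.
Binding domain of *him₅*: the embedded TP, whose subject is Samir₃.
*Rohan₁* c-commands the pronoun but from outside its binding domain, and is not c-commanded by it → coindexation permitted.
*Oliver₂* c-commands the pronoun but from outside its binding domain, and is not c-commanded by it → coindexation permitted.
*Samir₃* c-commands the pronoun within its binding domain → coindexation would violate Principle B.
*Stefan₄*: the pronoun c-commands this R-expression → coindexation would violate Principle C on *Stefan₄*.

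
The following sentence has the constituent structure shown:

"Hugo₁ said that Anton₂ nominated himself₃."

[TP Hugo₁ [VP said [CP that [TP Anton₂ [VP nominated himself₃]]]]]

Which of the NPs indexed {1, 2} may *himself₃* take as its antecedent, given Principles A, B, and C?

*himself* is an anaphor, so Principle A applies: it must be bound in its binding domain.
Binding domain of *himself₃*: the embedded TP, whose subject is Anton₂.
*Hugo₁* c-commands the anaphor but is outside its binding domain → cannot satisfy Principle A.
*Anton₂* c-commands the anaphor within its binding domain → licit binder.

{2}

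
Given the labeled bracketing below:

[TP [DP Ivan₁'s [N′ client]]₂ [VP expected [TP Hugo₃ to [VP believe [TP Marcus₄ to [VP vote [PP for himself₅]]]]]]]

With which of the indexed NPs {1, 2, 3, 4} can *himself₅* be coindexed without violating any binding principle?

{4}

*himself* is an anaphor, so Principle A applies: it must be bound in its binding domain.
Binding domain of *himself₅*: the embedded TP, whose subject is Marcus₄.
*Ivan₁* does not c-command the anaphor → cannot bind it.
*[Ivan₁'s client]₂* c-commands the anaphor but is outside its binding domain → cannot satisfy Principle A.
*Hugo₃* c-commands the anaphor but is outside its binding domain → cannot satisfy Principle A.
*Marcus₄* c-commands the anaphor within its binding domain → licit binder.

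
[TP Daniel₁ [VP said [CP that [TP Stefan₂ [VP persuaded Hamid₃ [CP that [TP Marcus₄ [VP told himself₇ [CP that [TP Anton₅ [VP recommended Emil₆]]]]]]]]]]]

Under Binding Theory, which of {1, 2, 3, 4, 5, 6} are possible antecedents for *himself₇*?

*himself* is an anaphor, so Principle A applies: it must be bound in its binding domain.
Binding domain of *himself₇*: the embedded TP, whose subject is Marcus₄.
*Daniel₁* c-commands the anaphor but is outside its binding domain → cannot satisfy Principle A.
*Stefan₂* c-commands the anaphor but is outside its binding domain → cannot satisfy Principle A.
*Hamid₃* c-commands the anaphor but is outside its binding domain → cannot satisfy Principle A.
*Marcus₄* c-commands the anaphor within its binding domain → licit binder.
*Anton₅* does not c-command the anaphor → cannot bind it.
*Emil₆* does not c-command the anaphor → cannot bind it.

{4}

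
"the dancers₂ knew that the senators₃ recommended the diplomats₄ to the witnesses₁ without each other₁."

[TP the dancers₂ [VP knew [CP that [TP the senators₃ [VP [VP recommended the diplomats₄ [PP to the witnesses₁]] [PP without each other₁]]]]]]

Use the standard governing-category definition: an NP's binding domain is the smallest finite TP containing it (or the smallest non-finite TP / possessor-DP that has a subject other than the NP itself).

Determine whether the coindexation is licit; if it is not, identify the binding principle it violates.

Principle A

The two coindexed NPs are *the witnesses₁* and *each other₁*.
*each other₁* is an anaphor. Principle A requires it to be bound within its binding domain — the embedded TP, whose subject is the senators₃.
Within that domain it is c-commanded by *the senators₃*, which does not share its index.
*the witnesses₁* does not c-command the anaphor at all.
The anaphor is unbound in its domain → Principle A violation.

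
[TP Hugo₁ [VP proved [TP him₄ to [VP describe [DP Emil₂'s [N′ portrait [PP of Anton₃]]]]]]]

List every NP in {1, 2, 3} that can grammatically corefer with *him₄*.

*him* is a pronoun, so Principle B applies: it must be free in its binding domain.
Binding domain of *him₄*: the matrix TP, whose subject is Hugo₁.
*Hugo₁* c-commands the pronoun within its binding domain → coindexation would violate Principle B.
*Emil₂*: the pronoun c-commands this R-expression → coindexation would violate Principle C on *Emil₂*.
*Anton₃*: the pronoun c-commands this R-expression → coindexation would violate Principle C on *Anton₃*.

none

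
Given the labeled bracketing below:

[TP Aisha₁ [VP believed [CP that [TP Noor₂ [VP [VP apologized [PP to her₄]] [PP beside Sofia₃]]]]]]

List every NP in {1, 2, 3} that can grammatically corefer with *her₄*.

{1, 3}

*her* is a pronoun, so Principle B applies: it must be free in its binding domain.
Binding domain of *her₄*: the embedded TP, whose subject is Noor₂.
*Aisha₁* c-commands the pronoun but from outside its binding domain, and is not c-commanded by it → coindexation permitted.
*Noor₂* c-commands the pronoun within its binding domain → coindexation would violate Principle B.
*Sofia₃* and the pronoun do not c-command one another → neither Principle B nor Principle C is at stake; coindexation permitted.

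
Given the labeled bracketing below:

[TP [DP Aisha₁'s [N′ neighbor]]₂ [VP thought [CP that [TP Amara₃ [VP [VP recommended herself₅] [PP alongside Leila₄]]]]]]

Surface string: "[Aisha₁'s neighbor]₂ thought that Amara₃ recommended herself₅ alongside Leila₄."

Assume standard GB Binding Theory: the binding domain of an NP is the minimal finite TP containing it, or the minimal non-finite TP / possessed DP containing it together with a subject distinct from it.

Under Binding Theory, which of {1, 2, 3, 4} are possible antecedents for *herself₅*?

{3}

*herself* is an anaphor, so Principle A applies: it must be bound in its binding domain.
Binding domain of *herself₅*: the embedded TP, whose subject is Amara₃.
*Aisha₁* does not c-command the anaphor → cannot bind it.
*[Aisha₁'s neighbor]₂* c-commands the anaphor but is outside its binding domain → cannot satisfy Principle A.
*Amara₃* c-commands the anaphor within its binding domain → licit binder.
*Leila₄* does not c-command the anaphor → cannot bind it.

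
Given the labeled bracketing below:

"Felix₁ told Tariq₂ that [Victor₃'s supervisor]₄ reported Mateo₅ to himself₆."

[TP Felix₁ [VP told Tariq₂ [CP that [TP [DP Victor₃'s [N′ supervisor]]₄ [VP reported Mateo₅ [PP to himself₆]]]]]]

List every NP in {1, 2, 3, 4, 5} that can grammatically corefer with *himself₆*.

{4, 5}

*himself* is an anaphor, so Principle A applies: it must be bound in its binding domain.
Binding domain of *himself₆*: the embedded TP, whose subject is [Victor₃'s supervisor]₄.
*Felix₁* c-commands the anaphor but is outside its binding domain → cannot satisfy Principle A.
*Tariq₂* c-commands the anaphor but is outside its binding domain → cannot satisfy Principle A.
*Victor₃* does not c-command the anaphor → cannot bind it.
*[Victor₃'s supervisor]₄* c-commands the anaphor within its binding domain → licit binder.
*Mateo₅* c-commands the anaphor within its binding domain → licit binder.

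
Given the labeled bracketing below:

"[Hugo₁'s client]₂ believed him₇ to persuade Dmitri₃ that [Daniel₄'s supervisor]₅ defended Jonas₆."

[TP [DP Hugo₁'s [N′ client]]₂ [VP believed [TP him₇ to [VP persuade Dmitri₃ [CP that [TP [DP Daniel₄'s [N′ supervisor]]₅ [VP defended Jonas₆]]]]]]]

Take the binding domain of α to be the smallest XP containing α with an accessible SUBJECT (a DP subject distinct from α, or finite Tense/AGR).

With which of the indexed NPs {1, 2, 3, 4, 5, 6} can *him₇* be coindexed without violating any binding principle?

*him* is a pronoun, so Principle B applies: it must be free in its binding domain.
Binding domain of *him₇*: the matrix TP, whose subject is [Hugo₁'s client]₂.
*Hugo₁* and the pronoun do not c-command one another → neither Principle B nor Principle C is at stake; coindexation permitted.
*[Hugo₁'s client]₂* c-commands the pronoun within its binding domain → coindexation would violate Principle B.
*Dmitri₃*: the pronoun c-commands this R-expression → coindexation would violate Principle C on *Dmitri₃*.
*Daniel₄*: the pronoun c-commands this R-expression → coindexation would violate Principle C on *Daniel₄*.
*[Daniel₄'s supervisor]₅*: the pronoun c-commands this R-expression → coindexation would violate Principle C on *[Daniel₄'s supervisor]₅*.
*Jonas₆*: the pronoun c-commands this R-expression → coindexation would violate Principle C on *Jonas₆*.

{1}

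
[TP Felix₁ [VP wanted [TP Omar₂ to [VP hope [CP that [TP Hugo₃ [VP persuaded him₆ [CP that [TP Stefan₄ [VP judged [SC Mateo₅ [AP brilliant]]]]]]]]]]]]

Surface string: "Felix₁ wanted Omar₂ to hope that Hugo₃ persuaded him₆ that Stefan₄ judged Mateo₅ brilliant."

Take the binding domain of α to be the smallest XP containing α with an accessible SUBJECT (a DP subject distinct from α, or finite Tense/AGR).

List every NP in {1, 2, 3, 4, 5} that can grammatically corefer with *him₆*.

*him* is a pronoun, so Principle B applies: it must be free in its binding domain.
Binding domain of *him₆*: the embedded TP, whose subject is Hugo₃.
*Felix₁* c-commands the pronoun but from outside its binding domain, and is not c-commanded by it → coindexation permitted.
*Omar₂* c-commands the pronoun but from outside its binding domain, and is not c-commanded by it → coindexation permitted.
*Hugo₃* c-commands the pronoun within its binding domain → coindexation would violate Principle B.
*Stefan₄*: the pronoun c-commands this R-expression → coindexation would violate Principle C on *Stefan₄*.
*Mateo₅*: the pronoun c-commands this R-expression → coindexation would violate Principle C on *Mateo₅*.

{1, 2}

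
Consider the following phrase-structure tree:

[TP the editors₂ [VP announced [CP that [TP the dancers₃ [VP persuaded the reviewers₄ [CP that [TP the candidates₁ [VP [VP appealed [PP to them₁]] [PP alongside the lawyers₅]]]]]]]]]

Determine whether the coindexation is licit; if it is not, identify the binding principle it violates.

The two coindexed NPs are *the candidates₁* and *them₁*.
*them₁* is a pronoun. Its binding domain is the embedded TP, whose subject is the candidates₁.
*the candidates₁* c-commands it within that domain and carries the same index.
The pronoun is locally bound → Principle B violation.

Principle B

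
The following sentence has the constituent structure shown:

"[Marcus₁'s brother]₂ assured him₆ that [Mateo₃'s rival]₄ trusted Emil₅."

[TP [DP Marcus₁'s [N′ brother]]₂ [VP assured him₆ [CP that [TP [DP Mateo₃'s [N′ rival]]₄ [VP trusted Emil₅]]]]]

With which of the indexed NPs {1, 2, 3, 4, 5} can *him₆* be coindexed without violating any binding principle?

*him* is a pronoun, so Principle B applies: it must be free in its binding domain.
Binding domain of *him₆*: the matrix TP, whose subject is [Marcus₁'s brother]₂.
*Marcus₁* and the pronoun do not c-command one another → neither Principle B nor Principle C is at stake; coindexation permitted.
*[Marcus₁'s brother]₂* c-commands the pronoun within its binding domain → coindexation would violate Principle B.
*Mateo₃*: the pronoun c-commands this R-expression → coindexation would violate Principle C on *Mateo₃*.
*[Mateo₃'s rival]₄*: the pronoun c-commands this R-expression → coindexation would violate Principle C on *[Mateo₃'s rival]₄*.
*Emil₅*: the pronoun c-commands this R-expression → coindexation would violate Principle C on *Emil₅*.

{1}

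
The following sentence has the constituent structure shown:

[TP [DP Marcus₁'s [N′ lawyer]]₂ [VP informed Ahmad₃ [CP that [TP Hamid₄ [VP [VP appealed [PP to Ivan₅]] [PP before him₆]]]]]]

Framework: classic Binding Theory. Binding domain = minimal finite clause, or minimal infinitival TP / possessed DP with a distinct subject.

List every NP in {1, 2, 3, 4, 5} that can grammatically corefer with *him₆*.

{1, 2, 3, 5}

*him* is a pronoun, so Principle B applies: it must be free in its binding domain.
Binding domain of *him₆*: the embedded TP, whose subject is Hamid₄.
*Marcus₁* and the pronoun do not c-command one another → neither Principle B nor Principle C is at stake; coindexation permitted.
*[Marcus₁'s lawyer]₂* c-commands the pronoun but from outside its binding domain, and is not c-commanded by it → coindexation permitted.
*Ahmad₃* c-commands the pronoun but from outside its binding domain, and is not c-commanded by it → coindexation permitted.
*Hamid₄* c-commands the pronoun within its binding domain → coindexation would violate Principle B.
*Ivan₅* and the pronoun do not c-command one another → neither Principle B nor Principle C is at stake; coindexation permitted.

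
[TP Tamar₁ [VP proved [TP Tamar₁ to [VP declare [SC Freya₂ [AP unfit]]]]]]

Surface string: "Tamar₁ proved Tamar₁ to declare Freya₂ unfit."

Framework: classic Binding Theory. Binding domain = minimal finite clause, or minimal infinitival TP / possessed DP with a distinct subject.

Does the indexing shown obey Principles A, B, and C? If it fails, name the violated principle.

Principle C

The two coindexed NPs are *Tamar₁* (the lower occurrence) and *Tamar₁* (the higher occurrence).
*Tamar₁* (the lower occurrence) is an R-expression. Principle C requires it to be free everywhere.
*Tamar₁* (the higher occurrence) c-commands it and carries the same index.
The R-expression is bound → Principle C violation.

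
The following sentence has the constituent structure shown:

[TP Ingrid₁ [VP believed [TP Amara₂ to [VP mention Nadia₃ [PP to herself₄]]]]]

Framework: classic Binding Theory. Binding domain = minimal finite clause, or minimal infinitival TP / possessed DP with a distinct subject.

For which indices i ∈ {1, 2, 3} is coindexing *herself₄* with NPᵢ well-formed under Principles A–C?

{2, 3}

*herself* is an anaphor, so Principle A applies: it must be bound in its binding domain.
Binding domain of *herself₄*: the embedded TP, whose subject is Amara₂.
*Ingrid₁* c-commands the anaphor but is outside its binding domain → cannot satisfy Principle A.
*Amara₂* c-commands the anaphor within its binding domain → licit binder.
*Nadia₃* c-commands the anaphor within its binding domain → licit binder.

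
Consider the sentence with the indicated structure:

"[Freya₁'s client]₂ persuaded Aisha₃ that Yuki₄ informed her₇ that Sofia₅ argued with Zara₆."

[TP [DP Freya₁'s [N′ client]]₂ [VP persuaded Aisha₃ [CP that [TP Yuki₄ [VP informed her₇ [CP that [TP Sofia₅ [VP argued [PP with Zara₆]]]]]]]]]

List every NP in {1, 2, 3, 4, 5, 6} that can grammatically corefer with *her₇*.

*her* is a pronoun, so Principle B applies: it must be free in its binding domain.
Binding domain of *her₇*: the embedded TP, whose subject is Yuki₄.
*Freya₁* and the pronoun do not c-command one another → neither Principle B nor Principle C is at stake; coindexation permitted.
*[Freya₁'s client]₂* c-commands the pronoun but from outside its binding domain, and is not c-commanded by it → coindexation permitted.
*Aisha₃* c-commands the pronoun but from outside its binding domain, and is not c-commanded by it → coindexation permitted.
*Yuki₄* c-commands the pronoun within its binding domain → coindexation would violate Principle B.
*Sofia₅*: the pronoun c-commands this R-expression → coindexation would violate Principle C on *Sofia₅*.
*Zara₆*: the pronoun c-commands this R-expression → coindexation would violate Principle C on *Zara₆*.

{1, 2, 3}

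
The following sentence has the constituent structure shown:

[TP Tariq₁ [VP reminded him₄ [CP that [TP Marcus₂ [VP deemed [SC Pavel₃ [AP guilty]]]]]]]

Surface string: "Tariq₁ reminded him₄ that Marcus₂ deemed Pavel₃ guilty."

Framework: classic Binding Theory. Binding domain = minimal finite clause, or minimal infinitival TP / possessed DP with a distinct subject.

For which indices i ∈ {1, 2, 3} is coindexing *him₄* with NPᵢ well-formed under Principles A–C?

none

*him* is a pronoun, so Principle B applies: it must be free in its binding domain.
Binding domain of *him₄*: the matrix TP, whose subject is Tariq₁.
*Tariq₁* c-commands the pronoun within its binding domain → coindexation would violate Principle B.
*Marcus₂*: the pronoun c-commands this R-expression → coindexation would violate Principle C on *Marcus₂*.
*Pavel₃*: the pronoun c-commands this R-expression → coindexation would violate Principle C on *Pavel₃*.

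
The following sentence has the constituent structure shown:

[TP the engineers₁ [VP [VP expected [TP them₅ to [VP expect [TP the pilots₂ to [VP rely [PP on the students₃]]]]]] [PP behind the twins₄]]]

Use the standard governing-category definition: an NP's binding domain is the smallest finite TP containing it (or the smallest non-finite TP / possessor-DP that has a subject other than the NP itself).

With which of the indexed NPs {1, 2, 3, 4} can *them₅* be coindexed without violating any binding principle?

*them* is a pronoun, so Principle B applies: it must be free in its binding domain.
Binding domain of *them₅*: the matrix TP, whose subject is the engineers₁.
*the engineers₁* c-commands the pronoun within its binding domain → coindexation would violate Principle B.
*the pilots₂*: the pronoun c-commands this R-expression → coindexation would violate Principle C on *the pilots₂*.
*the students₃*: the pronoun c-commands this R-expression → coindexation would violate Principle C on *the students₃*.
*the twins₄* and the pronoun do not c-command one another → neither Principle B nor Principle C is at stake; coindexation permitted.

{4}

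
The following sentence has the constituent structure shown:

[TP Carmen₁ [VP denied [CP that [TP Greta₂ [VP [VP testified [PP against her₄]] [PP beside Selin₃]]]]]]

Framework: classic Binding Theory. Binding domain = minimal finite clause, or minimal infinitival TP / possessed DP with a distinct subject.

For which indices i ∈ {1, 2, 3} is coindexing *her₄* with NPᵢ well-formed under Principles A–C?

{1, 3}

*her* is a pronoun, so Principle B applies: it must be free in its binding domain.
Binding domain of *her₄*: the embedded TP, whose subject is Greta₂.
*Carmen₁* c-commands the pronoun but from outside its binding domain, and is not c-commanded by it → coindexation permitted.
*Greta₂* c-commands the pronoun within its binding domain → coindexation would violate Principle B.
*Selin₃* and the pronoun do not c-command one another → neither Principle B nor Principle C is at stake; coindexation permitted.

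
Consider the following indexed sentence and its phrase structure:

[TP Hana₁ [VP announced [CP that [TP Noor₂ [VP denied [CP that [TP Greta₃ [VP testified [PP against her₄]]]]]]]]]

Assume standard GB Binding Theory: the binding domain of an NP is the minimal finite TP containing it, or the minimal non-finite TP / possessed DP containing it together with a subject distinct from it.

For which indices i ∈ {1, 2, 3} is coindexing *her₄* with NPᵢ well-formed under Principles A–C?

{1, 2}

*her* is a pronoun, so Principle B applies: it must be free in its binding domain.
Binding domain of *her₄*: the embedded TP, whose subject is Greta₃.
*Hana₁* c-commands the pronoun but from outside its binding domain, and is not c-commanded by it → coindexation permitted.
*Noor₂* c-commands the pronoun but from outside its binding domain, and is not c-commanded by it → coindexation permitted.
*Greta₃* c-commands the pronoun within its binding domain → coindexation would violate Principle B.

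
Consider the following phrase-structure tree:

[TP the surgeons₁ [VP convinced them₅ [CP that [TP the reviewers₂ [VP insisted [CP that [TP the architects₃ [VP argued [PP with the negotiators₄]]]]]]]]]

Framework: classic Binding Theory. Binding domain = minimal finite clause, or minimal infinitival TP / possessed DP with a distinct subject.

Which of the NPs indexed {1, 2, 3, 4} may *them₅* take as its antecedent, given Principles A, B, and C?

none

*them* is a pronoun, so Principle B applies: it must be free in its binding domain.
Binding domain of *them₅*: the matrix TP, whose subject is the surgeons₁.
*the surgeons₁* c-commands the pronoun within its binding domain → coindexation would violate Principle B.
*the reviewers₂*: the pronoun c-commands this R-expression → coindexation would violate Principle C on *the reviewers₂*.
*the architects₃*: the pronoun c-commands this R-expression → coindexation would violate Principle C on *the architects₃*.
*the negotiators₄*: the pronoun c-commands this R-expression → coindexation would violate Principle C on *the negotiators₄*.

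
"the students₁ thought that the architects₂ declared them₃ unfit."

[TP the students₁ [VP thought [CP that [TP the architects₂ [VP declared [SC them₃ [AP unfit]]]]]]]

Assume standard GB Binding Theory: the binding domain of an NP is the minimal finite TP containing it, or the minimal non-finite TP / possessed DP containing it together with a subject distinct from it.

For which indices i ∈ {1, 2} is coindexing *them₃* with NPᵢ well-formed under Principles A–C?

{1}

*them* is a pronoun, so Principle B applies: it must be free in its binding domain.
Binding domain of *them₃*: the embedded TP, whose subject is the architects₂.
*the students₁* c-commands the pronoun but from outside its binding domain, and is not c-commanded by it → coindexation permitted.
*the architects₂* c-commands the pronoun within its binding domain → coindexation would violate Principle B.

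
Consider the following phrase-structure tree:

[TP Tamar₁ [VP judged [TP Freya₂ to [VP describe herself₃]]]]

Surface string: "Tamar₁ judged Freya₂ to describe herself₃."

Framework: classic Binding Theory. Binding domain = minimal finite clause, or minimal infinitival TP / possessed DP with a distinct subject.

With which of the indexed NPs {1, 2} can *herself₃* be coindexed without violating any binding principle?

{2}

*herself* is an anaphor, so Principle A applies: it must be bound in its binding domain.
Binding domain of *herself₃*: the embedded TP, whose subject is Freya₂.
*Tamar₁* c-commands the anaphor but is outside its binding domain → cannot satisfy Principle A.
*Freya₂* c-commands the anaphor within its binding domain → licit binder.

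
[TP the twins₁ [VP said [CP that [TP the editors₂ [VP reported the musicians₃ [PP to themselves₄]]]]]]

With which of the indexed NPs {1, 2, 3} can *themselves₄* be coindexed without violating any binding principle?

{2, 3}

*themselves* is an anaphor, so Principle A applies: it must be bound in its binding domain.
Binding domain of *themselves₄*: the embedded TP, whose subject is the editors₂.
*the twins₁* c-commands the anaphor but is outside its binding domain → cannot satisfy Principle A.
*the editors₂* c-commands the anaphor within its binding domain → licit binder.
*the musicians₃* c-commands the anaphor within its binding domain → licit binder.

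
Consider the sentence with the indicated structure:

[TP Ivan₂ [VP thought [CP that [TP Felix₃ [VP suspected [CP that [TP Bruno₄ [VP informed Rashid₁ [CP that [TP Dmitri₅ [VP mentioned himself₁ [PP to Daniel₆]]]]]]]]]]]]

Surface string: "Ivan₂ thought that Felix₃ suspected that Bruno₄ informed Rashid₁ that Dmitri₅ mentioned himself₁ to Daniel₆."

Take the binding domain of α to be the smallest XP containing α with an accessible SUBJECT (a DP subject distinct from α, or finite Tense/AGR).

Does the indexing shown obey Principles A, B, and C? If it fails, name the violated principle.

Principle A

The two coindexed NPs are *Rashid₁* and *himself₁*.
*himself₁* is an anaphor. Principle A requires it to be bound within its binding domain — the embedded TP, whose subject is Dmitri₅.
Within that domain it is c-commanded by *Dmitri₅*, which does not share its index.
*Rashid₁* does c-command the anaphor, but from outside its binding domain.
The anaphor is unbound in its domain → Principle A violation.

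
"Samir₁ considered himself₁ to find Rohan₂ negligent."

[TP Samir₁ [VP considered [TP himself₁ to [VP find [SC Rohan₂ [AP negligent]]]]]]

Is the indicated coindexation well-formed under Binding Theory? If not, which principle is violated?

grammatical

The two coindexed NPs are *Samir₁* and *himself₁*.
*himself₁* is an anaphor; its binding domain is the matrix TP, whose subject is Samir₁. *Samir₁* c-commands it within that domain and shares its index, so Principle A is satisfied.
*Samir₁* is an R-expression; *himself₁* does not c-command it, and no other NP shares its index, so Principle C is satisfied.
All principles are respected.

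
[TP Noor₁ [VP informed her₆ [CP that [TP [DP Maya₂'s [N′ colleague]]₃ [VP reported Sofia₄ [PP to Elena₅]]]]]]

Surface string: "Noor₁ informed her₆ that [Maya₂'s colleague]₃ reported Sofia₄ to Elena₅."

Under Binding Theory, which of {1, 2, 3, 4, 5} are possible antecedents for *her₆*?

*her* is a pronoun, so Principle B applies: it must be free in its binding domain.
Binding domain of *her₆*: the matrix TP, whose subject is Noor₁.
*Noor₁* c-commands the pronoun within its binding domain → coindexation would violate Principle B.
*Maya₂*: the pronoun c-commands this R-expression → coindexation would violate Principle C on *Maya₂*.
*[Maya₂'s colleague]₃*: the pronoun c-commands this R-expression → coindexation would violate Principle C on *[Maya₂'s colleague]₃*.
*Sofia₄*: the pronoun c-commands this R-expression → coindexation would violate Principle C on *Sofia₄*.
*Elena₅*: the pronoun c-commands this R-expression → coindexation would violate Principle C on *Elena₅*.

none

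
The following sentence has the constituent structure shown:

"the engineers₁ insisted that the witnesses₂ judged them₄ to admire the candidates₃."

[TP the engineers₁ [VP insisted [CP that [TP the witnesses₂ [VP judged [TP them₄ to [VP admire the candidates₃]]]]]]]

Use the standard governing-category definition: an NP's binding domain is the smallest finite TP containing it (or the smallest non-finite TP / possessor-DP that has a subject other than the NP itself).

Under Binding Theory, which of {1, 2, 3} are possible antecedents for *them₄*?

*them* is a pronoun, so Principle B applies: it must be free in its binding domain.
Binding domain of *them₄*: the embedded TP, whose subject is the witnesses₂.
*the engineers₁* c-commands the pronoun but from outside its binding domain, and is not c-commanded by it → coindexation permitted.
*the witnesses₂* c-commands the pronoun within its binding domain → coindexation would violate Principle B.
*the candidates₃*: the pronoun c-commands this R-expression → coindexation would violate Principle C on *the candidates₃*.

{1}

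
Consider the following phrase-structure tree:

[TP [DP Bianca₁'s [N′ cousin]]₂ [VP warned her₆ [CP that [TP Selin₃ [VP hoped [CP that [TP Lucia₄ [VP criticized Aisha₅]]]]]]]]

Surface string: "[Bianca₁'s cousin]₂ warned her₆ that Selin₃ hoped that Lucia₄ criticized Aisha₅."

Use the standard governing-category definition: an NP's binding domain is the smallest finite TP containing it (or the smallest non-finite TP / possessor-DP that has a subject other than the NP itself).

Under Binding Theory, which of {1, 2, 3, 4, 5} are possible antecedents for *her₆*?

{1}

*her* is a pronoun, so Principle B applies: it must be free in its binding domain.
Binding domain of *her₆*: the matrix TP, whose subject is [Bianca₁'s cousin]₂.
*Bianca₁* and the pronoun do not c-command one another → neither Principle B nor Principle C is at stake; coindexation permitted.
*[Bianca₁'s cousin]₂* c-commands the pronoun within its binding domain → coindexation would violate Principle B.
*Selin₃*: the pronoun c-commands this R-expression → coindexation would violate Principle C on *Selin₃*.
*Lucia₄*: the pronoun c-commands this R-expression → coindexation would violate Principle C on *Lucia₄*.
*Aisha₅*: the pronoun c-commands this R-expression → coindexation would violate Principle C on *Aisha₅*.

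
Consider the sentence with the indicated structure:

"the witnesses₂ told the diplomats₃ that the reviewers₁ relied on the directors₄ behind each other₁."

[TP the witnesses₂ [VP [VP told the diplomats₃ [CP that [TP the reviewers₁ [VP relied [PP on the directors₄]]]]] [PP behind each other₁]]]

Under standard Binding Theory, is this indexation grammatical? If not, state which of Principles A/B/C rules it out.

The two coindexed NPs are *the reviewers₁* and *each other₁*.
*each other₁* is an anaphor. Principle A requires it to be bound within its binding domain — the matrix TP, whose subject is the witnesses₂.
Within that domain it is c-commanded by *the witnesses₂*, which does not share its index.
*the reviewers₁* does not c-command the anaphor at all.
The anaphor is unbound in its domain → Principle A violation.

Principle A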